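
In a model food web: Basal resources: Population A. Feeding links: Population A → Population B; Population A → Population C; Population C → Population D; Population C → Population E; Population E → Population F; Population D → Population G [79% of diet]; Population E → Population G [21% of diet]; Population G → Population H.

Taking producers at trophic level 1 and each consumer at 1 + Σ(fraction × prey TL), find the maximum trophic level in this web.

5

Population B: 1 + 1 = 2
Population C: 1 + 1 = 2
Population D: 1 + 2 = 3
Population E: 1 + 2 = 3
Population F: 1 + 3 = 4
Population G: 1 + (0.79×3 + 0.21×3) = 4
Population H: 1 + 4 = 5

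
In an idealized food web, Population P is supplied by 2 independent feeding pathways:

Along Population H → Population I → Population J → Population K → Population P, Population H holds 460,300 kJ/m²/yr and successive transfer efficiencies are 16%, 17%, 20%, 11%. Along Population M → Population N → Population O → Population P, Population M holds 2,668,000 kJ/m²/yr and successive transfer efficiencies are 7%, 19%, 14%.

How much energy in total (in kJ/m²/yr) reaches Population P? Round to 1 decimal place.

Via Population H: 460300 × 0.16 × 0.17 × 0.2 × 0.11 = 275.44352 kJ/m²/yr
Via Population M: 2668000 × 0.07 × 0.19 × 0.14 = 4967.816 kJ/m²/yr
Total at Population P: 275.44352 + 4967.816 = 5243.25952 kJ/m²/yr

5243.3 kJ/m²/yr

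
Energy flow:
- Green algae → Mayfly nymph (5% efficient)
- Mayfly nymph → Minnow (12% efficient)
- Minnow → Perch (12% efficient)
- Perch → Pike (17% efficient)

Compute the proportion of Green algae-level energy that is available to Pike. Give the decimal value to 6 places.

Product of link efficiencies: 0.05 × 0.12 × 0.12 × 0.17 = 0.0001224

0.000122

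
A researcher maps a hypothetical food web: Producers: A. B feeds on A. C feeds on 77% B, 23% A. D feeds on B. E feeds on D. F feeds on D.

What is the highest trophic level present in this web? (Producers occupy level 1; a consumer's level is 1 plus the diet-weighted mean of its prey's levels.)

4

B: 1 + 1 = 2
C: 1 + (0.77×2 + 0.23×1) = 2.77
D: 1 + 2 = 3
E: 1 + 3 = 4
F: 1 + 3 = 4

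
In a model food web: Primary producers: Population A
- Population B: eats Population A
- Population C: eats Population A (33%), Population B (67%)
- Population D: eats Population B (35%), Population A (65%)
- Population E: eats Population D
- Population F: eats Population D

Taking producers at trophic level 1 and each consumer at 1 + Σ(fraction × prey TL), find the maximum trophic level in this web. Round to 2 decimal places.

Population B: 1 + 1 = 2
Population C: 1 + (0.33×1 + 0.67×2) = 2.67
Population D: 1 + (0.35×2 + 0.65×1) = 2.35
Population E: 1 + 2.35 = 3.35
Population F: 1 + 2.35 = 3.35

3.35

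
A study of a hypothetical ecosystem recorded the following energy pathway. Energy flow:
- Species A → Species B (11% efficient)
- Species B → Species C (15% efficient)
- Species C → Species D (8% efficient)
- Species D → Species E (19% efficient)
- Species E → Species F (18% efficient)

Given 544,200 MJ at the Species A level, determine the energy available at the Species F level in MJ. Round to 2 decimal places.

Species B: 544200 × 0.11 = 59862 MJ
Species C: 59862 × 0.15 = 8979.3 MJ
Species D: 8979.3 × 0.08 = 718.344 MJ
Species E: 718.344 × 0.19 = 136.48536 MJ
Species F: 136.48536 × 0.18 = 24.5673648 MJ

24.57 MJ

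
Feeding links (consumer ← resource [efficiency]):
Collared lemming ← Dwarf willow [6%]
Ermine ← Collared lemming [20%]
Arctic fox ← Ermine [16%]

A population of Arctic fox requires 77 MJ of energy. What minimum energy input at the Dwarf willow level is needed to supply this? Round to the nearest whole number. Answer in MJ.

Cumulative transfer efficiency: 0.06 × 0.2 × 0.16 = 0.00192
Dwarf willow energy = 77 / 0.00192 = 40104 MJ

40104 MJ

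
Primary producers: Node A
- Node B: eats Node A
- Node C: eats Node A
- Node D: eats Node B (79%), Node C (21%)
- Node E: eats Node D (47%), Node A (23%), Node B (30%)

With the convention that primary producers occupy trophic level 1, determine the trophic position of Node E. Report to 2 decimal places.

Node B: 1 + 1 = 2
Node C: 1 + 1 = 2
Node D: 1 + (0.79×2 + 0.21×2) = 3
Node E: 1 + (0.47×3 + 0.23×1 + 0.3×2) = 3.24

3.24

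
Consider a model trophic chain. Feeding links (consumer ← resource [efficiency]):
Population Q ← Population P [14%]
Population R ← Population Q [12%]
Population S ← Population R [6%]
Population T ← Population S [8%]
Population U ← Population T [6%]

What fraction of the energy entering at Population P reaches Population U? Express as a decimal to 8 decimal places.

Product of link efficiencies: 0.14 × 0.12 × 0.06 × 0.08 × 0.06 = 0.0000048384

0.00000484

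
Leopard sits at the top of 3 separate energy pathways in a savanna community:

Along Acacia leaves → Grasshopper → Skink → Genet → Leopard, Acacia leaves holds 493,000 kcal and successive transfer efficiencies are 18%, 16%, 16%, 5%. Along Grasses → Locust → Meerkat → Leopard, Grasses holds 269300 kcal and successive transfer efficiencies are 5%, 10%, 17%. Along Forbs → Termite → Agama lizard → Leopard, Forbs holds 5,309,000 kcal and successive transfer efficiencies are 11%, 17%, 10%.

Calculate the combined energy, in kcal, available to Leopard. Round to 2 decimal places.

Via Acacia leaves: 493000 × 0.18 × 0.16 × 0.16 × 0.05 = 113.5872 kcal
Via Grasses: 269300 × 0.05 × 0.1 × 0.17 = 228.905 kcal
Via Forbs: 5309000 × 0.11 × 0.17 × 0.1 = 9927.83 kcal
Total at Leopard: 113.5872 + 228.905 + 9927.83 = 10270.3222 kcal

10270.32 kcal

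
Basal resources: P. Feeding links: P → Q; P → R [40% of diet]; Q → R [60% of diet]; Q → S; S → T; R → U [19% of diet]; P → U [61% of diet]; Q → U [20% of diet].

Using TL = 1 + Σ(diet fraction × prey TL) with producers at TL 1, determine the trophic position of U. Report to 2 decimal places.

2.50

Q: 1 + 1 = 2
R: 1 + (0.4×1 + 0.6×2) = 2.6
S: 1 + 2 = 3
T: 1 + 3 = 4
U: 1 + (0.19×2.6 + 0.61×1 + 0.2×2) = 2.504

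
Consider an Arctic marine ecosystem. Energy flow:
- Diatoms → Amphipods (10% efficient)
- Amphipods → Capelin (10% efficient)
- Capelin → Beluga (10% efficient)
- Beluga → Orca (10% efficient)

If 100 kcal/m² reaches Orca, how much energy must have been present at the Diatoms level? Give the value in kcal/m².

1000000 kcal/m²

Cumulative transfer efficiency: 0.1 × 0.1 × 0.1 × 0.1 = 0.0001
Diatoms energy = 100 / 0.0001 = 1000000 kcal/m²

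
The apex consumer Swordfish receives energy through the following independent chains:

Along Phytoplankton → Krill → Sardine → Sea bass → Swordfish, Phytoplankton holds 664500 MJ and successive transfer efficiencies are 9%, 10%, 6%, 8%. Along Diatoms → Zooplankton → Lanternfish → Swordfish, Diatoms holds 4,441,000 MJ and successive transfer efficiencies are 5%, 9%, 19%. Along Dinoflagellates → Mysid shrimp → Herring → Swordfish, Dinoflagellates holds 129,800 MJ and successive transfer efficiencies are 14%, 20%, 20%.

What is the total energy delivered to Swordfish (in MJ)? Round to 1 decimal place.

4552.6 MJ

Via Phytoplankton: 664500 × 0.09 × 0.1 × 0.06 × 0.08 = 28.7064 MJ
Via Diatoms: 4441000 × 0.05 × 0.09 × 0.19 = 3797.055 MJ
Via Dinoflagellates: 129800 × 0.14 × 0.2 × 0.2 = 726.88 MJ
Total at Swordfish: 28.7064 + 3797.055 + 726.88 = 4552.6414 MJ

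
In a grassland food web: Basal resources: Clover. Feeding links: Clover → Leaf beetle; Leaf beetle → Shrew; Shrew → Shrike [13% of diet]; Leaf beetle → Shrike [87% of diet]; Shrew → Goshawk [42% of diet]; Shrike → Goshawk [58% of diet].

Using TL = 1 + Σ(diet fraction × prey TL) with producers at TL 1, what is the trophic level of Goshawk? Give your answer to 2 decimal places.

4.08

Leaf beetle: 1 + 1 = 2
Shrew: 1 + 2 = 3
Shrike: 1 + (0.13×3 + 0.87×2) = 3.13
Goshawk: 1 + (0.42×3 + 0.58×3.13) = 4.0754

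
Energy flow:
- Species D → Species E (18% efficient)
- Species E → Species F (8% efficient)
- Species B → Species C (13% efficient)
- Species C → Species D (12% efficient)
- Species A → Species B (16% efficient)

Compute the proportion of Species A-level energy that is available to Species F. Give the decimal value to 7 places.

Product of link efficiencies: 0.16 × 0.13 × 0.12 × 0.18 × 0.08 = 0.0000359424

0.0000359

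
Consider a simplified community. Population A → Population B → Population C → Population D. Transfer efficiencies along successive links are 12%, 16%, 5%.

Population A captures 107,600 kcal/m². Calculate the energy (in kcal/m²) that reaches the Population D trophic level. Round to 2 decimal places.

Population B: 107600 × 0.12 = 12912 kcal/m²
Population C: 12912 × 0.16 = 2065.92 kcal/m²
Population D: 2065.92 × 0.05 = 103.296 kcal/m²

103.30 kcal/m²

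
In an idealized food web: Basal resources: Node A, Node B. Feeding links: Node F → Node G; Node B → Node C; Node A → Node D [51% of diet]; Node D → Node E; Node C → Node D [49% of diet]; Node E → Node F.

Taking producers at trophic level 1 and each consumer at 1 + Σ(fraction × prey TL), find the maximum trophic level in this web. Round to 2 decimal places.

Node C: 1 + 1 = 2
Node D: 1 + (0.49×2 + 0.51×1) = 2.49
Node E: 1 + 2.49 = 3.49
Node F: 1 + 3.49 = 4.49
Node G: 1 + 4.49 = 5.49

5.49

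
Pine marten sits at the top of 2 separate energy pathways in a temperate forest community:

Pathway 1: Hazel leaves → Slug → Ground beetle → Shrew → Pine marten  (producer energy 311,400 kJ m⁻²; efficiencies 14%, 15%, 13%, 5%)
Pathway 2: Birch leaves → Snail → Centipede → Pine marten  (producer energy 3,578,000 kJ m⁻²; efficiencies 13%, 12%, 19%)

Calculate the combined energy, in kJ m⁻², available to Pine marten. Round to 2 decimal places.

Pathway 1: 311400 × 0.14 × 0.15 × 0.13 × 0.05 = 42.5061 kJ m⁻²
Pathway 2: 3578000 × 0.13 × 0.12 × 0.19 = 10605.192 kJ m⁻²
Total at Pine marten: 42.5061 + 10605.192 = 10647.6981 kJ m⁻²

10647.70 kJ m⁻²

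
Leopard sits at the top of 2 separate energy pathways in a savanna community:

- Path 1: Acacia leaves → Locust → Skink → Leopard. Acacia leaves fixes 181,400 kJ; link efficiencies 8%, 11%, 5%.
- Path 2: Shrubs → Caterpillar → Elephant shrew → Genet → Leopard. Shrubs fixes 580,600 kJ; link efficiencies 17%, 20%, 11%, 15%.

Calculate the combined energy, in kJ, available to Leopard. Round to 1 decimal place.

Path 1: 181400 × 0.08 × 0.11 × 0.05 = 79.816 kJ
Path 2: 580600 × 0.17 × 0.2 × 0.11 × 0.15 = 325.7166 kJ
Total at Leopard: 79.816 + 325.7166 = 405.5326 kJ

405.5 kJ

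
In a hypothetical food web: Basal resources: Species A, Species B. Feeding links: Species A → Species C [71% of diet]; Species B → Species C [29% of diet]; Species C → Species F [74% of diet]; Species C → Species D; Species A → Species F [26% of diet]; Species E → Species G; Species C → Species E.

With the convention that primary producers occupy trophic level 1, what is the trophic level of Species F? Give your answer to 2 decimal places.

Species C: 1 + (0.29×1 + 0.71×1) = 2
Species D: 1 + 2 = 3
Species E: 1 + 2 = 3
Species F: 1 + (0.74×2 + 0.26×1) = 2.74
Species G: 1 + 3 = 4

2.74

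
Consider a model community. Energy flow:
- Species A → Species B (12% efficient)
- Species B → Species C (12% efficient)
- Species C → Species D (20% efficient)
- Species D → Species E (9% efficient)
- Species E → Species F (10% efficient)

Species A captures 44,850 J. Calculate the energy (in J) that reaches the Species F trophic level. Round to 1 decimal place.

1.2 J

Species B: 44850 × 0.12 = 5382 J
Species C: 5382 × 0.12 = 645.84 J
Species D: 645.84 × 0.2 = 129.168 J
Species E: 129.168 × 0.09 = 11.62512 J
Species F: 11.62512 × 0.1 = 1.162512 J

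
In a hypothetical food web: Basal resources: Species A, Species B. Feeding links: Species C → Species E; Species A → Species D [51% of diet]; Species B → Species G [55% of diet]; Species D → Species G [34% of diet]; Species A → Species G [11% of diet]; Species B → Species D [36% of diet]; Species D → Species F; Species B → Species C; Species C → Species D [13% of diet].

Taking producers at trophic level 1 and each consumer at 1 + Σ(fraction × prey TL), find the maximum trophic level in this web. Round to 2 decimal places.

Species C: 1 + 1 = 2
Species D: 1 + (0.13×2 + 0.51×1 + 0.36×1) = 2.13
Species E: 1 + 2 = 3
Species F: 1 + 2.13 = 3.13
Species G: 1 + (0.55×1 + 0.34×2.13 + 0.11×1) = 2.3842

3.13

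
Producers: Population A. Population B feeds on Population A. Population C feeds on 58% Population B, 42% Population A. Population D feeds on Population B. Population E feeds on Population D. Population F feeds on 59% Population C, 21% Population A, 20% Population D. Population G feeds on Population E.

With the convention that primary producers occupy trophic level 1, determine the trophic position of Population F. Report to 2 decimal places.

Population B: 1 + 1 = 2
Population C: 1 + (0.58×2 + 0.42×1) = 2.58
Population D: 1 + 2 = 3
Population E: 1 + 3 = 4
Population F: 1 + (0.59×2.58 + 0.21×1 + 0.2×3) = 3.3322
Population G: 1 + 4 = 5

3.33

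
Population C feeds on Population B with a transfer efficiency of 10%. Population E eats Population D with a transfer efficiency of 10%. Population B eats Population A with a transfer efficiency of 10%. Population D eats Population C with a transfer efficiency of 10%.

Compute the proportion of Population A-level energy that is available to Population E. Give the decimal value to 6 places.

0.000100

Product of link efficiencies: 0.1 × 0.1 × 0.1 × 0.1 = 0.0001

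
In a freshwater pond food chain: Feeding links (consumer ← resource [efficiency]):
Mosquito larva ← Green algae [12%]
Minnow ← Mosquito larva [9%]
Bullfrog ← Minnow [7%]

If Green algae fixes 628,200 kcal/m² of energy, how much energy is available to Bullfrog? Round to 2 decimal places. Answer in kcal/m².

Mosquito larva: 628200 × 0.12 = 75384 kcal/m²
Minnow: 75384 × 0.09 = 6784.56 kcal/m²
Bullfrog: 6784.56 × 0.07 = 474.9192 kcal/m²

474.92 kcal/m²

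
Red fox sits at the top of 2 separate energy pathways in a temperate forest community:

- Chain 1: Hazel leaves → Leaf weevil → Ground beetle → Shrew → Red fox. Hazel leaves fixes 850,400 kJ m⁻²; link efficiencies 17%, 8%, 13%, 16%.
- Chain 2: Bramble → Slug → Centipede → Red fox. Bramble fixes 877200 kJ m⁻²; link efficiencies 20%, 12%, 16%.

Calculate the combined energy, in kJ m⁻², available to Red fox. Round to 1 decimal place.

3609.0 kJ m⁻²

Chain 1: 850400 × 0.17 × 0.08 × 0.13 × 0.16 = 240.561152 kJ m⁻²
Chain 2: 877200 × 0.2 × 0.12 × 0.16 = 3368.448 kJ m⁻²
Total at Red fox: 240.561152 + 3368.448 = 3609.009152 kJ m⁻²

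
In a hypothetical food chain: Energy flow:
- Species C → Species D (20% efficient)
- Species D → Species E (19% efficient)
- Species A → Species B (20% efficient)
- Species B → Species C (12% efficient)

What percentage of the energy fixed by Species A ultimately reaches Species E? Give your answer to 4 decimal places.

0.0912%

Product of link efficiencies: 0.2 × 0.12 × 0.2 × 0.19 = 0.000912
As a percentage: 0.000912 × 100 = 0.0912%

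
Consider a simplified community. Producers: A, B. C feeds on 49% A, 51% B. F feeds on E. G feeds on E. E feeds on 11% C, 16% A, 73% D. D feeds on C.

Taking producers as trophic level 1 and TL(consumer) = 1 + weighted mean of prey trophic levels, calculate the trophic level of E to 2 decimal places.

3.57

C: 1 + (0.49×1 + 0.51×1) = 2
D: 1 + 2 = 3
E: 1 + (0.11×2 + 0.16×1 + 0.73×3) = 3.57
F: 1 + 3.57 = 4.57
G: 1 + 3.57 = 4.57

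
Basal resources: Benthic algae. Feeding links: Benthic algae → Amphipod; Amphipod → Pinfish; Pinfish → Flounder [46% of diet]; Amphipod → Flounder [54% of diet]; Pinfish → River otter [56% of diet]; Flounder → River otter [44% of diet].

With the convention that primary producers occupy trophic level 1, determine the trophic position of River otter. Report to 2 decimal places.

4.20

Amphipod: 1 + 1 = 2
Pinfish: 1 + 2 = 3
Flounder: 1 + (0.46×3 + 0.54×2) = 3.46
River otter: 1 + (0.56×3 + 0.44×3.46) = 4.2024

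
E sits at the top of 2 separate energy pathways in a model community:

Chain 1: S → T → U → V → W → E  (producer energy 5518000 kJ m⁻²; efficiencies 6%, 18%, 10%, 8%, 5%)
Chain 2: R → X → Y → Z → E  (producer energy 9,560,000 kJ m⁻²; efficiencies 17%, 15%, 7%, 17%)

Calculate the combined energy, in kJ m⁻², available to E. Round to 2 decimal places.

2924.82 kJ m⁻²

Chain 1: 5518000 × 0.06 × 0.18 × 0.1 × 0.08 × 0.05 = 23.83776 kJ m⁻²
Chain 2: 9560000 × 0.17 × 0.15 × 0.07 × 0.17 = 2900.982 kJ m⁻²
Total at E: 23.83776 + 2900.982 = 2924.81976 kJ m⁻²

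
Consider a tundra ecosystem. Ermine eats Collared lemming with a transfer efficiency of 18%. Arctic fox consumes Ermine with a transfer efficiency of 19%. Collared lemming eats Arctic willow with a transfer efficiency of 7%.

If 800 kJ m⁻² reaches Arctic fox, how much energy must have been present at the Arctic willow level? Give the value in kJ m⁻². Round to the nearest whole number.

Cumulative transfer efficiency: 0.07 × 0.18 × 0.19 = 0.002394
Arctic willow energy = 800 / 0.002394 = 334169 kJ m⁻²

334169 kJ m⁻²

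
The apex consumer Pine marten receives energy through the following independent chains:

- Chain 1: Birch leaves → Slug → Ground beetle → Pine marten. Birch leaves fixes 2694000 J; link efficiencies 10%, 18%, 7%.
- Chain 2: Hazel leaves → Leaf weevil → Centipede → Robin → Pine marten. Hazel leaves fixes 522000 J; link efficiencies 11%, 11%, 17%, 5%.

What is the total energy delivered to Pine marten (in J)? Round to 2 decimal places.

Chain 1: 2694000 × 0.1 × 0.18 × 0.07 = 3394.44 J
Chain 2: 522000 × 0.11 × 0.11 × 0.17 × 0.05 = 53.6877 J
Total at Pine marten: 3394.44 + 53.6877 = 3448.1277 J

3448.13 J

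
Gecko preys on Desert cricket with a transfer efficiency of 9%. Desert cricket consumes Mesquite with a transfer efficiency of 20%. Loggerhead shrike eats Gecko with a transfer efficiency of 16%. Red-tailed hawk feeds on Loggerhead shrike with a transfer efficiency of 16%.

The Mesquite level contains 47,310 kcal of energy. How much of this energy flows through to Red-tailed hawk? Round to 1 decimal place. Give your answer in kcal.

Desert cricket: 47310 × 0.2 = 9462 kcal
Gecko: 9462 × 0.09 = 851.58 kcal
Loggerhead shrike: 851.58 × 0.16 = 136.2528 kcal
Red-tailed hawk: 136.2528 × 0.16 = 21.800448 kcal

21.8 kcal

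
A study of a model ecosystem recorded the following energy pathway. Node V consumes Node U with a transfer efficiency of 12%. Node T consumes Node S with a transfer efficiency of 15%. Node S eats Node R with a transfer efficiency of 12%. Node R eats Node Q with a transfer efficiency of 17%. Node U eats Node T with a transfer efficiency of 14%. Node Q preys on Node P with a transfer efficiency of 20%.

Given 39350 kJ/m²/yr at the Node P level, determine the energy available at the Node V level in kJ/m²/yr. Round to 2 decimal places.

0.40 kJ/m²/yr

Node Q: 39350 × 0.2 = 7870 kJ/m²/yr
Node R: 7870 × 0.17 = 1337.9 kJ/m²/yr
Node S: 1337.9 × 0.12 = 160.548 kJ/m²/yr
Node T: 160.548 × 0.15 = 24.0822 kJ/m²/yr
Node U: 24.0822 × 0.14 = 3.371508 kJ/m²/yr
Node V: 3.371508 × 0.12 = 0.40458096 kJ/m²/yr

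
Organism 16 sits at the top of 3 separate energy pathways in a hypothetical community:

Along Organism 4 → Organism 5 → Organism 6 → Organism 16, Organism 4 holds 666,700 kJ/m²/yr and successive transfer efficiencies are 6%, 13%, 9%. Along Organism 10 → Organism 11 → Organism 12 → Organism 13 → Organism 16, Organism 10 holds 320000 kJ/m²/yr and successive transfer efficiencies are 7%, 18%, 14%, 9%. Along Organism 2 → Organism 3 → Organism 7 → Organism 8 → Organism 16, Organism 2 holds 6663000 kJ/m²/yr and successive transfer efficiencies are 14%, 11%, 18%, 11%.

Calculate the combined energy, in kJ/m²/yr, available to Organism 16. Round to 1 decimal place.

Via Organism 4: 666700 × 0.06 × 0.13 × 0.09 = 468.0234 kJ/m²/yr
Via Organism 10: 320000 × 0.07 × 0.18 × 0.14 × 0.09 = 50.8032 kJ/m²/yr
Via Organism 2: 6663000 × 0.14 × 0.11 × 0.18 × 0.11 = 2031.68196 kJ/m²/yr
Total at Organism 16: 468.0234 + 50.8032 + 2031.68196 = 2550.50856 kJ/m²/yr

2550.5 kJ/m²/yr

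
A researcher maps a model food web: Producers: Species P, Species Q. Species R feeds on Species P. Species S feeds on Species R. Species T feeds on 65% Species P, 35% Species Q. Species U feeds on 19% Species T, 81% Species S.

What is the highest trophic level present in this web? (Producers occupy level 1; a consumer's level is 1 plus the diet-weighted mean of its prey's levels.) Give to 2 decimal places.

3.81

Species R: 1 + 1 = 2
Species S: 1 + 2 = 3
Species T: 1 + (0.65×1 + 0.35×1) = 2
Species U: 1 + (0.19×2 + 0.81×3) = 3.81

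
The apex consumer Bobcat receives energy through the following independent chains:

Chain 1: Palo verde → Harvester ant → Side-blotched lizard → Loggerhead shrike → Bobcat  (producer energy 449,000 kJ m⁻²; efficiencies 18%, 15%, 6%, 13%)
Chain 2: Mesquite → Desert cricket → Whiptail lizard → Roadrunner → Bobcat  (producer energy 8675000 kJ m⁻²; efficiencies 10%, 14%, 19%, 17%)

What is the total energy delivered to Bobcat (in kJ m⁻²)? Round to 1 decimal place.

Chain 1: 449000 × 0.18 × 0.15 × 0.06 × 0.13 = 94.5594 kJ m⁻²
Chain 2: 8675000 × 0.1 × 0.14 × 0.19 × 0.17 = 3922.835 kJ m⁻²
Total at Bobcat: 94.5594 + 3922.835 = 4017.3944 kJ m⁻²

4017.4 kJ m⁻²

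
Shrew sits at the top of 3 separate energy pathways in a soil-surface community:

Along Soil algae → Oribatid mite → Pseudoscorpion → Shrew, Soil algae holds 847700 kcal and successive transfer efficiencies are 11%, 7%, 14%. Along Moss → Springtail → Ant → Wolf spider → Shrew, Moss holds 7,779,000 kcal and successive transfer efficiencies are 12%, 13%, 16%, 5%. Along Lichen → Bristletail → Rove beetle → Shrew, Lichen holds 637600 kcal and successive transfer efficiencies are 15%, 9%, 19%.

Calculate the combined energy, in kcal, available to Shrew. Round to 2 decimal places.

Via Soil algae: 847700 × 0.11 × 0.07 × 0.14 = 913.8206 kcal
Via Moss: 7779000 × 0.12 × 0.13 × 0.16 × 0.05 = 970.8192 kcal
Via Lichen: 637600 × 0.15 × 0.09 × 0.19 = 1635.444 kcal
Total at Shrew: 913.8206 + 970.8192 + 1635.444 = 3520.0838 kcal

3520.08 kcal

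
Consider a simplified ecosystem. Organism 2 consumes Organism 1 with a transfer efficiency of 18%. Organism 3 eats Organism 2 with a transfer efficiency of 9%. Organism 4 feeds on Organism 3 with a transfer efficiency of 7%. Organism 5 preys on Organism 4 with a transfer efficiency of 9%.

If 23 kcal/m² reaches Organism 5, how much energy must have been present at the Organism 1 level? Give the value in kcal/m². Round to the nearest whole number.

Cumulative transfer efficiency: 0.18 × 0.09 × 0.07 × 0.09 = 0.00010206
Organism 1 energy = 23 / 0.00010206 = 225358 kcal/m²

225358 kcal/m²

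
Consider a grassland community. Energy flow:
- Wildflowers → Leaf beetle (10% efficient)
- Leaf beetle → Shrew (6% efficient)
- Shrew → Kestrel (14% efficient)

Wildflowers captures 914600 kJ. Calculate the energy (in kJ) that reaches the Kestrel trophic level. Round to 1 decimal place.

768.3 kJ

Leaf beetle: 914600 × 0.1 = 91460 kJ
Shrew: 91460 × 0.06 = 5487.6 kJ
Kestrel: 5487.6 × 0.14 = 768.264 kJ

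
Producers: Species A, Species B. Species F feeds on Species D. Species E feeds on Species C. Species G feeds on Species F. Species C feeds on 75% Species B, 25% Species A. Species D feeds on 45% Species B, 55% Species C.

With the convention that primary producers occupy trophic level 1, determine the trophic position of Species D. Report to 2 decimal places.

Species C: 1 + (0.75×1 + 0.25×1) = 2
Species D: 1 + (0.45×1 + 0.55×2) = 2.55
Species E: 1 + 2 = 3
Species F: 1 + 2.55 = 3.55
Species G: 1 + 3.55 = 4.55

2.55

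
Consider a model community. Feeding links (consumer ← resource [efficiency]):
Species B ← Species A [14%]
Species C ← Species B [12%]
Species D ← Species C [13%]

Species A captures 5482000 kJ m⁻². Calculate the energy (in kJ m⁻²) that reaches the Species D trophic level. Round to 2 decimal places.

11972.69 kJ m⁻²

Species B: 5482000 × 0.14 = 767480 kJ m⁻²
Species C: 767480 × 0.12 = 92097.6 kJ m⁻²
Species D: 92097.6 × 0.13 = 11972.688 kJ m⁻²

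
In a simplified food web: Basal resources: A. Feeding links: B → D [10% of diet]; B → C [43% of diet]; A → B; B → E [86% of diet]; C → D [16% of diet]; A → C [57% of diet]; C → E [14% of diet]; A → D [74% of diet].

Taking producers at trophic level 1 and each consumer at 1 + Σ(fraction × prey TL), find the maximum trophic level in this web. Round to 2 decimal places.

3.06

B: 1 + 1 = 2
C: 1 + (0.43×2 + 0.57×1) = 2.43
D: 1 + (0.1×2 + 0.16×2.43 + 0.74×1) = 2.3288
E: 1 + (0.14×2.43 + 0.86×2) = 3.0602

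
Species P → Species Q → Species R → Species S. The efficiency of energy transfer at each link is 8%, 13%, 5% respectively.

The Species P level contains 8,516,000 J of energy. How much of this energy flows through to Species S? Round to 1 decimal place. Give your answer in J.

Species Q: 8516000 × 0.08 = 681280 J
Species R: 681280 × 0.13 = 88566.4 J
Species S: 88566.4 × 0.05 = 4428.32 J

4428.3 J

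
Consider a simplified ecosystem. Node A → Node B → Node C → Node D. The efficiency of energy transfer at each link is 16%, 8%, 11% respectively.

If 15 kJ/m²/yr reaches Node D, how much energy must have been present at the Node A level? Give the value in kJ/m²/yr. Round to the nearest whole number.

10653 kJ/m²/yr

Cumulative transfer efficiency: 0.16 × 0.08 × 0.11 = 0.001408
Node A energy = 15 / 0.001408 = 10653 kJ/m²/yr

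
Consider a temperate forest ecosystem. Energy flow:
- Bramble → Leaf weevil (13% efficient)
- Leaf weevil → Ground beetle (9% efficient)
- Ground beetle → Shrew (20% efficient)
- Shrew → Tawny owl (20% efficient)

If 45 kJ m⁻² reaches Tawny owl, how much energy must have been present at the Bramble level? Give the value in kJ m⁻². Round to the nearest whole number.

Cumulative transfer efficiency: 0.13 × 0.09 × 0.2 × 0.2 = 0.000468
Bramble energy = 45 / 0.000468 = 96154 kJ m⁻²

96154 kJ m⁻²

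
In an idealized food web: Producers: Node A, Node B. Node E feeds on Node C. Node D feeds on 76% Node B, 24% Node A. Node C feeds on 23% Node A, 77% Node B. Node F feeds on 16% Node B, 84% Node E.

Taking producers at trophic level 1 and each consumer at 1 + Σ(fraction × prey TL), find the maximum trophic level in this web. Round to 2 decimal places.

Node C: 1 + (0.23×1 + 0.77×1) = 2
Node D: 1 + (0.76×1 + 0.24×1) = 2
Node E: 1 + 2 = 3
Node F: 1 + (0.16×1 + 0.84×3) = 3.68

3.68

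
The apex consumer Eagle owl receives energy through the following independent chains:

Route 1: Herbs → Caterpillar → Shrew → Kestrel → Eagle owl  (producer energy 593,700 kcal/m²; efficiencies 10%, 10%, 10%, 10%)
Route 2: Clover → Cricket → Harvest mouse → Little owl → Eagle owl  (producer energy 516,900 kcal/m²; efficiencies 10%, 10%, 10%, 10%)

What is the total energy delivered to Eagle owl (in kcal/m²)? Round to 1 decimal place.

Route 1: 593700 × 0.1 × 0.1 × 0.1 × 0.1 = 59.37 kcal/m²
Route 2: 516900 × 0.1 × 0.1 × 0.1 × 0.1 = 51.69 kcal/m²
Total at Eagle owl: 59.37 + 51.69 = 111.06 kcal/m²

111.1 kcal/m²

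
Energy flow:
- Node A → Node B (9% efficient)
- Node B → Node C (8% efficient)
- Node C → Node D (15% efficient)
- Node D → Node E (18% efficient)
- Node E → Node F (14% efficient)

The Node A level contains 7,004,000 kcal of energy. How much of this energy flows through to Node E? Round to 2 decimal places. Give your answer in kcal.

Node B: 7004000 × 0.09 = 630360 kcal
Node C: 630360 × 0.08 = 50428.8 kcal
Node D: 50428.8 × 0.15 = 7564.32 kcal
Node E: 7564.32 × 0.18 = 1361.5776 kcal

1361.58 kcal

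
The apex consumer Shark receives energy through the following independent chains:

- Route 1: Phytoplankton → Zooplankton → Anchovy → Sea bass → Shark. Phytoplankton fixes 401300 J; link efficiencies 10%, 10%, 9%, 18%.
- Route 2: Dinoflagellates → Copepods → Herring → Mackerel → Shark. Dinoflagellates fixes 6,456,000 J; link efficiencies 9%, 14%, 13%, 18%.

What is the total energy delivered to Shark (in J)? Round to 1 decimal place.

1968.5 J

Route 1: 401300 × 0.1 × 0.1 × 0.09 × 0.18 = 65.0106 J
Route 2: 6456000 × 0.09 × 0.14 × 0.13 × 0.18 = 1903.48704 J
Total at Shark: 65.0106 + 1903.48704 = 1968.49764 J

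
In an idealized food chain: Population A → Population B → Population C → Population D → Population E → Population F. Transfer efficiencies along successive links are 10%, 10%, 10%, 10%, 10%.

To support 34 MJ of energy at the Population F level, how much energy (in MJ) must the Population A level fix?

3400000 MJ

Cumulative transfer efficiency: 0.1 × 0.1 × 0.1 × 0.1 × 0.1 = 0.00001
Population A energy = 34 / 0.00001 = 3400000 MJ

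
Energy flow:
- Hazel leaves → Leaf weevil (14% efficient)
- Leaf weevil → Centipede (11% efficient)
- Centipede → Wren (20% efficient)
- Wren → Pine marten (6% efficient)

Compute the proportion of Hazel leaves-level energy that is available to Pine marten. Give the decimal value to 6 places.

Product of link efficiencies: 0.14 × 0.11 × 0.2 × 0.06 = 0.0001848

0.000185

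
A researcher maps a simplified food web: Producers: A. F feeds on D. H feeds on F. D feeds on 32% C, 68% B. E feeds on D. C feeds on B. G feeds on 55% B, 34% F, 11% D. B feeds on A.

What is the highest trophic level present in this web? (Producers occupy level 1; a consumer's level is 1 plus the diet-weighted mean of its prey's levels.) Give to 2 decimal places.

5.32

B: 1 + 1 = 2
C: 1 + 2 = 3
D: 1 + (0.32×3 + 0.68×2) = 3.32
E: 1 + 3.32 = 4.32
F: 1 + 3.32 = 4.32
G: 1 + (0.55×2 + 0.34×4.32 + 0.11×3.32) = 3.934
H: 1 + 4.32 = 5.32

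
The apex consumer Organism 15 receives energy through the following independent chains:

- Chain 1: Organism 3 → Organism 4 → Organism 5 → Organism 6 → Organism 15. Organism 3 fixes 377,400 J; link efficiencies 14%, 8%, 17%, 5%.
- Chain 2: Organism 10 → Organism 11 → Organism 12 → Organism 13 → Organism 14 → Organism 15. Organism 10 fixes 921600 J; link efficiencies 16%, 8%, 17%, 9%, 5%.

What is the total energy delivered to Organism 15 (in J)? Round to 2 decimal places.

Chain 1: 377400 × 0.14 × 0.08 × 0.17 × 0.05 = 35.92848 J
Chain 2: 921600 × 0.16 × 0.08 × 0.17 × 0.09 × 0.05 = 9.0243072 J
Total at Organism 15: 35.92848 + 9.0243072 = 44.9527872 J

44.95 J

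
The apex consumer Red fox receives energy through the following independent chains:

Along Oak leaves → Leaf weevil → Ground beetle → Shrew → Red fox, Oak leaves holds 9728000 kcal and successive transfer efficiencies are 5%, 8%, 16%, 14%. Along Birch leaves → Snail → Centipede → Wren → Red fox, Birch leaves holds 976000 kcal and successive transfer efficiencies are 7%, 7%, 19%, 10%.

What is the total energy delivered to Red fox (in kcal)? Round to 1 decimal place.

962.5 kcal

Via Oak leaves: 9728000 × 0.05 × 0.08 × 0.16 × 0.14 = 871.6288 kcal
Via Birch leaves: 976000 × 0.07 × 0.07 × 0.19 × 0.1 = 90.8656 kcal
Total at Red fox: 871.6288 + 90.8656 = 962.4944 kcal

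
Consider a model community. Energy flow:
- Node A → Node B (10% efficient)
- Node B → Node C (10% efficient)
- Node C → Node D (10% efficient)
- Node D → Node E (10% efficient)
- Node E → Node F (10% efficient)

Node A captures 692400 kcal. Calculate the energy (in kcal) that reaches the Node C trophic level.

Node B: 692400 × 0.1 = 69240 kcal
Node C: 69240 × 0.1 = 6924 kcal

6924 kcal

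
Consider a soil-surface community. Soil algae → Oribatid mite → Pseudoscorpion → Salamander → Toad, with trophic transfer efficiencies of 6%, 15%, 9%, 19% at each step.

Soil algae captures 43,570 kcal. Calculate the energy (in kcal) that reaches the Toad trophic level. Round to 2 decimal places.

Oribatid mite: 43570 × 0.06 = 2614.2 kcal
Pseudoscorpion: 2614.2 × 0.15 = 392.13 kcal
Salamander: 392.13 × 0.09 = 35.2917 kcal
Toad: 35.2917 × 0.19 = 6.705423 kcal

6.71 kcal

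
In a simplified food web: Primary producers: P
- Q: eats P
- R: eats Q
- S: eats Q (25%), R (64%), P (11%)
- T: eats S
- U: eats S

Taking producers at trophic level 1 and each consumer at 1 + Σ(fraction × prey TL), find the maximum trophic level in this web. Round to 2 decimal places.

4.53

Q: 1 + 1 = 2
R: 1 + 2 = 3
S: 1 + (0.25×2 + 0.64×3 + 0.11×1) = 3.53
T: 1 + 3.53 = 4.53
U: 1 + 3.53 = 4.53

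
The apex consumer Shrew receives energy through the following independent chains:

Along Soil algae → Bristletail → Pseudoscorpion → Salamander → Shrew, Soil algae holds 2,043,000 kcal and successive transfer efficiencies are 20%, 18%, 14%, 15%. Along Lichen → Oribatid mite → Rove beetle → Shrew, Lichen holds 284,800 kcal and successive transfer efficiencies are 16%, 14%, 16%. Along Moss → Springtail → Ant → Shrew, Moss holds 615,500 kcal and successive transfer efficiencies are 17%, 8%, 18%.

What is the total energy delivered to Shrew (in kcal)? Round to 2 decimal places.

Via Soil algae: 2043000 × 0.2 × 0.18 × 0.14 × 0.15 = 1544.508 kcal
Via Lichen: 284800 × 0.16 × 0.14 × 0.16 = 1020.7232 kcal
Via Moss: 615500 × 0.17 × 0.08 × 0.18 = 1506.744 kcal
Total at Shrew: 1544.508 + 1020.7232 + 1506.744 = 4071.9752 kcal

4071.98 kcal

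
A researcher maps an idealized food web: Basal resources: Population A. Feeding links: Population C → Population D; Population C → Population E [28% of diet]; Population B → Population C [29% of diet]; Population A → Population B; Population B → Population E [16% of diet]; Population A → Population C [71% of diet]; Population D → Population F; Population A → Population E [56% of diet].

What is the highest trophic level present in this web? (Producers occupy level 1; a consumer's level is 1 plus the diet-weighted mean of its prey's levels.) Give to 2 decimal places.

4.29

Population B: 1 + 1 = 2
Population C: 1 + (0.29×2 + 0.71×1) = 2.29
Population D: 1 + 2.29 = 3.29
Population E: 1 + (0.56×1 + 0.28×2.29 + 0.16×2) = 2.5212
Population F: 1 + 3.29 = 4.29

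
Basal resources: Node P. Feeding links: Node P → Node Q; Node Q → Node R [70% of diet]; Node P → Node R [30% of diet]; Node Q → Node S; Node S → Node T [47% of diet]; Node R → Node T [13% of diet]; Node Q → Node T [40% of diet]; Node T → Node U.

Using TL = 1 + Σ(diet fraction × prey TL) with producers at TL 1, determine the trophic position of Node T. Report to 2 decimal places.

3.56

Node Q: 1 + 1 = 2
Node R: 1 + (0.7×2 + 0.3×1) = 2.7
Node S: 1 + 2 = 3
Node T: 1 + (0.47×3 + 0.13×2.7 + 0.4×2) = 3.561
Node U: 1 + 3.561 = 4.561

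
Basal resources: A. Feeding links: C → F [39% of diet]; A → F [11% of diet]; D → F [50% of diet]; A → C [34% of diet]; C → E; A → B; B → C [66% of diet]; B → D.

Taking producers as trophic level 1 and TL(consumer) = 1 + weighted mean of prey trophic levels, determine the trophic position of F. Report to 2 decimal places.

B: 1 + 1 = 2
C: 1 + (0.66×2 + 0.34×1) = 2.66
D: 1 + 2 = 3
E: 1 + 2.66 = 3.66
F: 1 + (0.5×3 + 0.39×2.66 + 0.11×1) = 3.6474

3.65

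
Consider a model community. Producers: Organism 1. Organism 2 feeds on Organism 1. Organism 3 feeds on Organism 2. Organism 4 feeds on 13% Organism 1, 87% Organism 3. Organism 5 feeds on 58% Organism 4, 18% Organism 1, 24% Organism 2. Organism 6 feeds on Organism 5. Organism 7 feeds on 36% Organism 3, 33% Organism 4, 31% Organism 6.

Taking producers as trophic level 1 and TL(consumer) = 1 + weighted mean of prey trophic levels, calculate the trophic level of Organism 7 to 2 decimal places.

4.81

Organism 2: 1 + 1 = 2
Organism 3: 1 + 2 = 3
Organism 4: 1 + (0.13×1 + 0.87×3) = 3.74
Organism 5: 1 + (0.58×3.74 + 0.18×1 + 0.24×2) = 3.8292
Organism 6: 1 + 3.8292 = 4.8292
Organism 7: 1 + (0.36×3 + 0.33×3.74 + 0.31×4.8292) = 4.811252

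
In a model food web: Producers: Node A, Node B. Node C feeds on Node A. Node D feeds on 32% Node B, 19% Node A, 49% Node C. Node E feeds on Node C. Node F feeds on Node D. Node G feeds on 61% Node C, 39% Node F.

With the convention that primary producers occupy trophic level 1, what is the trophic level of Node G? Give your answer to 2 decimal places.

3.58

Node C: 1 + 1 = 2
Node D: 1 + (0.32×1 + 0.19×1 + 0.49×2) = 2.49
Node E: 1 + 2 = 3
Node F: 1 + 2.49 = 3.49
Node G: 1 + (0.61×2 + 0.39×3.49) = 3.5811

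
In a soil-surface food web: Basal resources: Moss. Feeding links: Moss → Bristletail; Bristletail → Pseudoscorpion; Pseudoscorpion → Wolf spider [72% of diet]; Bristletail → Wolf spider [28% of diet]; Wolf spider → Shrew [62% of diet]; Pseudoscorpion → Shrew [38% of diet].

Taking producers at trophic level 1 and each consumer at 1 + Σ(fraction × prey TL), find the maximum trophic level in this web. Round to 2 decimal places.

4.45

Bristletail: 1 + 1 = 2
Pseudoscorpion: 1 + 2 = 3
Wolf spider: 1 + (0.72×3 + 0.28×2) = 3.72
Shrew: 1 + (0.62×3.72 + 0.38×3) = 4.4464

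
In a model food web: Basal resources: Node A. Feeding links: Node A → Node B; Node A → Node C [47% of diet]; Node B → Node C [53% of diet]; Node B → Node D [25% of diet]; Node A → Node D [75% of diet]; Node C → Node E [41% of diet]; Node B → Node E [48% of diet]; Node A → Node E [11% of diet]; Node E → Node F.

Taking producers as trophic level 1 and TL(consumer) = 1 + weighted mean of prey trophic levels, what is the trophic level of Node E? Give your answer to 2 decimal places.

Node B: 1 + 1 = 2
Node C: 1 + (0.47×1 + 0.53×2) = 2.53
Node D: 1 + (0.25×2 + 0.75×1) = 2.25
Node E: 1 + (0.41×2.53 + 0.48×2 + 0.11×1) = 3.1073
Node F: 1 + 3.1073 = 4.1073

3.11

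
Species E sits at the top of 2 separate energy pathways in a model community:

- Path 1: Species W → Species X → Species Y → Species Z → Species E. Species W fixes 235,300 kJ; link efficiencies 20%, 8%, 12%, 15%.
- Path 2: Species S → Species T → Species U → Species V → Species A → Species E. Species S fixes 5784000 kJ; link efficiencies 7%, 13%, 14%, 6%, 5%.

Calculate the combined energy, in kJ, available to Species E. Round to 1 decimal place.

89.9 kJ

Path 1: 235300 × 0.2 × 0.08 × 0.12 × 0.15 = 67.7664 kJ
Path 2: 5784000 × 0.07 × 0.13 × 0.14 × 0.06 × 0.05 = 22.106448 kJ
Total at Species E: 67.7664 + 22.106448 = 89.872848 kJ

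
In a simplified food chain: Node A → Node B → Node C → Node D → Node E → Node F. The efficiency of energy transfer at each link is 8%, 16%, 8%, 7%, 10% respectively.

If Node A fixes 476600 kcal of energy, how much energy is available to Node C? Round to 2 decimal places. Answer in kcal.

6100.48 kcal

Node B: 476600 × 0.08 = 38128 kcal
Node C: 38128 × 0.16 = 6100.48 kcal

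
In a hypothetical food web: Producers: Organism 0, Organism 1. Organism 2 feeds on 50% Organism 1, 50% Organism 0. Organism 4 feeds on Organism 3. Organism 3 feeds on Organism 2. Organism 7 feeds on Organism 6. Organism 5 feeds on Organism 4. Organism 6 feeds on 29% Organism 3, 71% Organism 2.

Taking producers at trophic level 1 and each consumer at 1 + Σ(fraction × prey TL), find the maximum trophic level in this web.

5

Organism 2: 1 + (0.5×1 + 0.5×1) = 2
Organism 3: 1 + 2 = 3
Organism 4: 1 + 3 = 4
Organism 5: 1 + 4 = 5
Organism 6: 1 + (0.29×3 + 0.71×2) = 3.29
Organism 7: 1 + 3.29 = 4.29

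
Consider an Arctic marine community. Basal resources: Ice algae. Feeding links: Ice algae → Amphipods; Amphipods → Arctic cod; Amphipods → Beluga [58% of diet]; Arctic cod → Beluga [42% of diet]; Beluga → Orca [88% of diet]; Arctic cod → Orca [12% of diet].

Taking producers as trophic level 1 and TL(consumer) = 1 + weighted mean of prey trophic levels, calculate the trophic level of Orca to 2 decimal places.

4.37

Amphipods: 1 + 1 = 2
Arctic cod: 1 + 2 = 3
Beluga: 1 + (0.58×2 + 0.42×3) = 3.42
Orca: 1 + (0.88×3.42 + 0.12×3) = 4.3696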